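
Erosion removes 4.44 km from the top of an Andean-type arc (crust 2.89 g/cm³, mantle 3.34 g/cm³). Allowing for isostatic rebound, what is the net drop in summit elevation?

Rebound u = e ρ_c/ρ_m = 4.44 km × 2.89/3.34 = 3.842 km.
Net surface drop = e − u = 4.44 km − 3.842 km = e (ρ_m − ρ_c)/ρ_m = 0.598 km.

0.598 km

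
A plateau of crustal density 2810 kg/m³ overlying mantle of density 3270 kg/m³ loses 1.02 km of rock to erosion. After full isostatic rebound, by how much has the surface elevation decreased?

Rebound u = e ρ_c/ρ_m = 1.02 km × 2810/3270 = 0.8765 km.
Net surface drop = e − u = 1.02 km − 0.8765 km = e (ρ_m − ρ_c)/ρ_m = 0.143 km.

0.143 km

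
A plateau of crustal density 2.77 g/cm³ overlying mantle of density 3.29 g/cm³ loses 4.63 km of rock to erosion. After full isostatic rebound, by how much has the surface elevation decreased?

0.732 km

Rebound u = e ρ_c/ρ_m = 4.63 km × 2.77/3.29 = 3.898 km.
Net surface drop = e − u = 4.63 km − 3.898 km = e (ρ_m − ρ_c)/ρ_m = 0.732 km.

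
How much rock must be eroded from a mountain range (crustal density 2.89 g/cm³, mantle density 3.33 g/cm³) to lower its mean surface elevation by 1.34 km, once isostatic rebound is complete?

Net drop Δ = e − u = e − e ρ_c/ρ_m = e (ρ_m − ρ_c)/ρ_m.
e = Δ ρ_m/(ρ_m − ρ_c) = 1.34 km × 3.33/0.44 = 10.1 km.

10.1 km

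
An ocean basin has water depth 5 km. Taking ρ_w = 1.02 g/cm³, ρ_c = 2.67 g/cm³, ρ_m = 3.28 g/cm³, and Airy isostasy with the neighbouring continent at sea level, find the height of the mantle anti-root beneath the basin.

13.5 km

Balancing pressure at the compensation depth: replacing crust with seawater at the top is compensated by replacing crust with mantle at the base: d (ρ_c − ρ_w) = a (ρ_m − ρ_c).
a = d (ρ_c − ρ_w)/(ρ_m − ρ_c) = 5 km × 1.65/0.61 = 13.5 km.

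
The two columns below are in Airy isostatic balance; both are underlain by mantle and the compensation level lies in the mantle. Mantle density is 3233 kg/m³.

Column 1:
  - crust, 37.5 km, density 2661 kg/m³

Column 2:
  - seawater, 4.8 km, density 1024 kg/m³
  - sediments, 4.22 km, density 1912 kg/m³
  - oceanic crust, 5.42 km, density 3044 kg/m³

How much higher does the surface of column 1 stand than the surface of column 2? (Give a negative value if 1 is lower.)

For any compensation level in the mantle, the mantle terms cancel and isostasy reduces to e = (Σt_1 − Σt_2) − (Σ(ρt)_1 − Σ(ρt)_2) / ρ_m.
Σt_1 = 37.5 km; Σt_2 = 14.44 km; Σ(ρt)_1 = 99787.5; Σ(ρt)_2 = 29482.32 (in km·kg/m³).
e = (37.5 − 14.44) − (99787.5 − 29482.32) / 3233 = 1.31 km.

1.31 km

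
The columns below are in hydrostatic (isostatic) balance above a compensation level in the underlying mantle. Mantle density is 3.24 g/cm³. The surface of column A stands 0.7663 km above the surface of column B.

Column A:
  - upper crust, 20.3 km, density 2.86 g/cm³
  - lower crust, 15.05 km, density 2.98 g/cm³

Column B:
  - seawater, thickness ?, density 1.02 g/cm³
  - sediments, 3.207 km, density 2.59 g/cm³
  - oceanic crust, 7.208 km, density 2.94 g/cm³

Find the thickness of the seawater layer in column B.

2.21 km

Take the compensation level at the base of the deeper column (depth z_c below the surface of column A) and equate Σ ρ_i t_i down to z_c; mantle fills any gap and the z_c terms cancel.
Column A: 20.3×2.86 + 15.05×2.98 + (z_c − 35.35)×3.24
Column B: 0.7663×0 + x×1.02 + 3.207×2.59 + 7.208×2.94 + (z_c − 0.7663 − 10.415 − x)×3.24
The z_c×3.24 term appears on both sides and cancels. Collect the known terms of each column as K = Σ(ρt)_known − 3.24 × (depth of known layers): K_A = 102.907 − 3.24×35.35 = −11.627; K_B = 29.49765 − 3.24×(0.7663 + 10.415) = −6.729762.
Balance: K_A = K_B − x×(3.24 − 1.02), so x = (K_B − K_A)/(3.24 − 1.02) = 4.89724/2.22 = 2.21 km.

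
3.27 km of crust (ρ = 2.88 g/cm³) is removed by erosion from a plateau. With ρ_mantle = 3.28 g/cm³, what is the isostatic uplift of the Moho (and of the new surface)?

Unloading: uplift u = e ρ_c/ρ_m = 3.27 km × 2.88/3.28 = 2.87 km.

2.87 km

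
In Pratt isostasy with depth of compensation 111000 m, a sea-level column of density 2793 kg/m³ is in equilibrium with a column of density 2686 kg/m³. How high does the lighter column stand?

4420 m

ρ_ref D = ρ (D + h) → h = D (ρ_ref − ρ)/ρ.
h = 111000 m × (2793 − 2686)/2686 = 4420 m.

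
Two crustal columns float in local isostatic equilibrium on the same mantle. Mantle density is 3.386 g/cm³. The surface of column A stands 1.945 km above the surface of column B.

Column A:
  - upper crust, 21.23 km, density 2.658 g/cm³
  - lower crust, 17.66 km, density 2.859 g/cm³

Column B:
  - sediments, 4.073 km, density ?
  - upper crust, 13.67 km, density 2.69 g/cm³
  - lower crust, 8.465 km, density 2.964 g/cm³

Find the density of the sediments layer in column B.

2.14 g/cm³

Take the compensation level at the base of the deeper column (depth z_c below the surface of column A) and equate Σ ρ_i t_i down to z_c; mantle fills any gap and the z_c terms cancel.
Column A: 21.23×2.658 + 17.66×2.859 + (z_c − 38.89)×3.386
Column B: 1.945×0 + 4.073×ρ + 13.67×2.69 + 8.465×2.964 + (z_c − 1.945 − 26.208)×3.386
The z_c×3.386 term appears on both sides and cancels. Collect the known terms of each column as K = Σ(ρt)_known − 3.386 × (depth of known layers): K_A = 106.91928 − 3.386×38.89 = −24.76226; K_B = 61.86256 − 3.386×(1.945 + 26.208) = −33.463498.
Balance: K_A = K_B + 4.073×ρ, so ρ = (K_A − K_B)/4.073 = 8.70124/4.073 = 2.14 g/cm³.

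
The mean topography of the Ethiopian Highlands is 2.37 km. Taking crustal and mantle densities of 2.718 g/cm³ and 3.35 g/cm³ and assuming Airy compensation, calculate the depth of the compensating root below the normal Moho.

Equating mass per unit area of the two columns: the weight of the topography is balanced by the buoyancy of the root, ρ_c h = (ρ_m − ρ_c) r.
r = h · ρ_c / (ρ_m − ρ_c) = 2.37 km × 2.718 / (3.35 − 2.718) = 10.2 km.

10.2 km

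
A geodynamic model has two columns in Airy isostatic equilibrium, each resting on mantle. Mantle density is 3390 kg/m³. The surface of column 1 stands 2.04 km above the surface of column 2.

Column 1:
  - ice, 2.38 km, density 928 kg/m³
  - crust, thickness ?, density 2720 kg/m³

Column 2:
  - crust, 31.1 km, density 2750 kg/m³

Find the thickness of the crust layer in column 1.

31.3 km

Take the compensation level at the base of the deeper column (depth z_c below the surface of column 1) and equate Σ ρ_i t_i down to z_c; mantle fills any gap and the z_c terms cancel.
Column 1: 2.38×928 + x×2720 + (z_c − 2.38 − x)×3390
Column 2: 2.04×0 + 31.1×2750 + (z_c − 2.04 − 31.1)×3390
The z_c×3390 term appears on both sides and cancels. Collect the known terms of each column as K = Σ(ρt)_known − 3390 × (depth of known layers): K_1 = 2208.64 − 3390×2.38 = −5859.56; K_2 = 85525 − 3390×(2.04 + 31.1) = −26819.6.
Balance: K_1 − x×(3390 − 2720) = K_2, so x = (K_1 − K_2)/(3390 − 2720) = 20960/670 = 31.3 km.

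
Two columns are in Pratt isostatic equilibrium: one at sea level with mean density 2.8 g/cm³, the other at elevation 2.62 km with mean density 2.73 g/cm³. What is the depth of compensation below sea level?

102 km

ρ_ref D = ρ (D + h) → D (ρ_ref − ρ) = ρ h.
D = ρ h/(ρ_ref − ρ) = 2.73 × 2.62 km/(2.8 − 2.73) = 102 km.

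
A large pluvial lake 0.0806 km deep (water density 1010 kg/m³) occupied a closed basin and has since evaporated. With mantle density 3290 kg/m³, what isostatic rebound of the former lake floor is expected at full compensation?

0.0247 km

u = d ρ_w/ρ_m = 0.0806 km × 1010/3290 = 0.0247 km.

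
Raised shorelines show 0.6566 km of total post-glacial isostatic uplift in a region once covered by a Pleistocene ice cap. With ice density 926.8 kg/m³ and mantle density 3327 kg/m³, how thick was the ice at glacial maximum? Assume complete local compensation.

2.36 km

u = t ρ_ice/ρ_m → t = u ρ_m/ρ_ice = 0.6566 km × 3327/926.8 = 2.36 km.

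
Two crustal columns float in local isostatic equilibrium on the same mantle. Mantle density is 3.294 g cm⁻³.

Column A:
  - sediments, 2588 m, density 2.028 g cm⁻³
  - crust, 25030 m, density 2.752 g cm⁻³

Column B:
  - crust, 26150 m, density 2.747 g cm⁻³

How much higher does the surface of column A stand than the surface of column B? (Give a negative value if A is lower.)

For any compensation level in the mantle, the mantle terms cancel and isostasy reduces to e = (Σt_A − Σt_B) − (Σ(ρt)_A − Σ(ρt)_B) / ρ_m.
Σt_A = 27618 m; Σt_B = 26150 m; Σ(ρt)_A = 74131.024; Σ(ρt)_B = 71834.05 (in m·g cm⁻³).
e = (27618 − 26150) − (74131.024 − 71834.05) / 3.294 = 771 m.

771 m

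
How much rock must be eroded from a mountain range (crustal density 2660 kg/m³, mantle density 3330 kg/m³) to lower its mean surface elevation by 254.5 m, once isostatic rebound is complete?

1260 m

Net drop Δ = e − u = e − e ρ_c/ρ_m = e (ρ_m − ρ_c)/ρ_m.
e = Δ ρ_m/(ρ_m − ρ_c) = 254.5 m × 3330/670 = 1260 m.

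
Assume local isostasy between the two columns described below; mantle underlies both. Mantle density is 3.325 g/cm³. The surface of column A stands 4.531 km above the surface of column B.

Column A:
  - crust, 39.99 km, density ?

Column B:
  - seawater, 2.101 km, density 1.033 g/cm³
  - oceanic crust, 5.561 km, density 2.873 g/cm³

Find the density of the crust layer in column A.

Take the compensation level at the base of the deeper column (depth z_c below the surface of column A) and equate Σ ρ_i t_i down to z_c; mantle fills any gap and the z_c terms cancel.
Column A: 39.99×ρ + (z_c − 39.99)×3.325
Column B: 4.531×0 + 2.101×1.033 + 5.561×2.873 + (z_c − 4.531 − 7.662)×3.325
The z_c×3.325 term appears on both sides and cancels. Collect the known terms of each column as K = Σ(ρt)_known − 3.325 × (depth of known layers): K_A = 0 − 3.325×39.99 = −132.96675; K_B = 18.147086 − 3.325×(4.531 + 7.662) = −22.394639.
Balance: K_A + 39.99×ρ = K_B, so ρ = (K_B − K_A)/39.99 = 110.572/39.99 = 2.76 g/cm³.

2.76 g/cm³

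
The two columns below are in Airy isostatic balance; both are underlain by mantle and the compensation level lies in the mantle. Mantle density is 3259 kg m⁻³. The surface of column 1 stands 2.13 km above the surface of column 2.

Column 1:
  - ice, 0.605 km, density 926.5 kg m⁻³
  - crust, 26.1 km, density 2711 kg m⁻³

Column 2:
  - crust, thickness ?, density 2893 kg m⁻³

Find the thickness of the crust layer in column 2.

24 km

Take the compensation level at the base of the deeper column (depth z_c below the surface of column 1) and equate Σ ρ_i t_i down to z_c; mantle fills any gap and the z_c terms cancel.
Column 1: 0.605×926.5 + 26.1×2711 + (z_c − 26.705)×3259
Column 2: 2.13×0 + x×2893 + (z_c − 2.13 − 0 − x)×3259
The z_c×3259 term appears on both sides and cancels. Collect the known terms of each column as K = Σ(ρt)_known − 3259 × (depth of known layers): K_1 = 71317.6325 − 3259×26.705 = −15713.9625; K_2 = 0 − 3259×(2.13 + 0) = −6941.67.
Balance: K_1 = K_2 − x×(3259 − 2893), so x = (K_2 − K_1)/(3259 − 2893) = 8772.29/366 = 24 km.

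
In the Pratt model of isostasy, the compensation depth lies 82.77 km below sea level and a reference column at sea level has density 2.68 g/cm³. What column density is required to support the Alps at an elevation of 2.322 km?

Pratt balance: ρ_ref D = ρ (D + h).
ρ = ρ_ref D/(D + h) = 2.68 × 82.77 km/(82.77 km + 2.322 km) = 2.61 g/cm³.

2.61 g/cm³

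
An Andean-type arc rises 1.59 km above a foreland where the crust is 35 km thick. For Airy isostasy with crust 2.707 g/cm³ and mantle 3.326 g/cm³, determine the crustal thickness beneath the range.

Root depth r = h ρ_c / (ρ_m − ρ_c) = 1.59 km × 2.707 / 0.619 = 6.953 km.
Total thickness = T + h + r = 35 km + 1.59 km + 6.953 km = 43.5 km.

43.5 km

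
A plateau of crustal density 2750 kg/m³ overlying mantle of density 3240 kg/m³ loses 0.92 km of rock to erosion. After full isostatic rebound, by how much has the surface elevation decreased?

0.139 km

Rebound u = e ρ_c/ρ_m = 0.92 km × 2750/3240 = 0.7809 km.
Net surface drop = e − u = 0.92 km − 0.7809 km = e (ρ_m − ρ_c)/ρ_m = 0.139 km.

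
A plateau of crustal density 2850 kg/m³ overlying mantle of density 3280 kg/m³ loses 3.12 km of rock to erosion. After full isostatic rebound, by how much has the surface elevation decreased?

0.409 km

Rebound u = e ρ_c/ρ_m = 3.12 km × 2850/3280 = 2.711 km.
Net surface drop = e − u = 3.12 km − 2.711 km = e (ρ_m − ρ_c)/ρ_m = 0.409 km.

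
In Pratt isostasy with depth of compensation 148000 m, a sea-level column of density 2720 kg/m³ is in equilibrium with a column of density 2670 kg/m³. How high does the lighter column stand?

2770 m

ρ_ref D = ρ (D + h) → h = D (ρ_ref − ρ)/ρ.
h = 148000 m × (2720 − 2670)/2670 = 2770 m.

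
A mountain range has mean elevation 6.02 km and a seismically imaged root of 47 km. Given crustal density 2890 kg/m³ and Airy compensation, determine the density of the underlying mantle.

3260 kg/m³

Airy balance: ρ_c h = (ρ_m − ρ_c) r → ρ_m = ρ_c (1 + h/r).
ρ_m = 2890 × (1 + 6.02 km/47 km) = 3260 kg/m³.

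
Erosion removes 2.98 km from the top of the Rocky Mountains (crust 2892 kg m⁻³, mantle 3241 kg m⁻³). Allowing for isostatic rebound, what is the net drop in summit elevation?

Rebound u = e ρ_c/ρ_m = 2.98 km × 2892/3241 = 2.659 km.
Net surface drop = e − u = 2.98 km − 2.659 km = e (ρ_m − ρ_c)/ρ_m = 0.321 km.

0.321 km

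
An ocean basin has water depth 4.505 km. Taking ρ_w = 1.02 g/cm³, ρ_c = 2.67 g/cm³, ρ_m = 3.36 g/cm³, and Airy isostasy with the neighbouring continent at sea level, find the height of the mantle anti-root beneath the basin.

10.8 km

Equating mass per unit area of the two columns: replacing crust with seawater at the top is compensated by replacing crust with mantle at the base: d (ρ_c − ρ_w) = a (ρ_m − ρ_c).
a = d (ρ_c − ρ_w)/(ρ_m − ρ_c) = 4.505 km × 1.65/0.69 = 10.8 km.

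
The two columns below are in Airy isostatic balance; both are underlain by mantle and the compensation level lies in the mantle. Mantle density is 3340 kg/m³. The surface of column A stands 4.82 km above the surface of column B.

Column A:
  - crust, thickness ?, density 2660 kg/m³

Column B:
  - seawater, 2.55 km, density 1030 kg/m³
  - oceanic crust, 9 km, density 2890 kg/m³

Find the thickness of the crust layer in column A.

38.3 km

Take the compensation level at the base of the deeper column (depth z_c below the surface of column A) and equate Σ ρ_i t_i down to z_c; mantle fills any gap and the z_c terms cancel.
Column A: x×2660 + (z_c − 0 − x)×3340
Column B: 4.82×0 + 2.55×1030 + 9×2890 + (z_c − 4.82 − 11.55)×3340
The z_c×3340 term appears on both sides and cancels. Collect the known terms of each column as K = Σ(ρt)_known − 3340 × (depth of known layers): K_A = 0 − 3340×0 = 0; K_B = 28636.5 − 3340×(4.82 + 11.55) = −26039.3.
Balance: K_A − x×(3340 − 2660) = K_B, so x = (K_A − K_B)/(3340 − 2660) = 26039.3/680 = 38.3 km.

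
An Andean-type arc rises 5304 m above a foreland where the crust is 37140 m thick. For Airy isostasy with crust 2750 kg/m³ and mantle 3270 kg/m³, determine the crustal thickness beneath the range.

70500 m

Root depth r = h ρ_c / (ρ_m − ρ_c) = 5304 m × 2750 / 520 = 28050 m.
Total thickness = T + h + r = 37140 m + 5304 m + 28050 m = 70500 m.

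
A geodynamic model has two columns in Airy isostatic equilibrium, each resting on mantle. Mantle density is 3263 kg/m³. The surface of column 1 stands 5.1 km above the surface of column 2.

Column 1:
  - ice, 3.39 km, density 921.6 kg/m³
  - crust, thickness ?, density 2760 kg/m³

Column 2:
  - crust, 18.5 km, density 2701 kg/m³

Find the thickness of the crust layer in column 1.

Take the compensation level at the base of the deeper column (depth z_c below the surface of column 1) and equate Σ ρ_i t_i down to z_c; mantle fills any gap and the z_c terms cancel.
Column 1: 3.39×921.6 + x×2760 + (z_c − 3.39 − x)×3263
Column 2: 5.1×0 + 18.5×2701 + (z_c − 5.1 − 18.5)×3263
The z_c×3263 term appears on both sides and cancels. Collect the known terms of each column as K = Σ(ρt)_known − 3263 × (depth of known layers): K_1 = 3124.224 − 3263×3.39 = −7937.346; K_2 = 49968.5 − 3263×(5.1 + 18.5) = −27038.3.
Balance: K_1 − x×(3263 − 2760) = K_2, so x = (K_1 − K_2)/(3263 − 2760) = 19101/503 = 38 km.

38 km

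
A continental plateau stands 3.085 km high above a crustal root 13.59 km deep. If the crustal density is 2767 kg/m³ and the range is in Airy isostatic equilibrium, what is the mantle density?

Airy balance: ρ_c h = (ρ_m − ρ_c) r → ρ_m = ρ_c (1 + h/r).
ρ_m = 2767 × (1 + 3.085 km/13.59 km) = 3400 kg/m³.

3400 kg/m³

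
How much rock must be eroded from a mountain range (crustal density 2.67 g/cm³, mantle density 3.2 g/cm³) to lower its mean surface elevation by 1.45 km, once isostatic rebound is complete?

8.75 km

Net drop Δ = e − u = e − e ρ_c/ρ_m = e (ρ_m − ρ_c)/ρ_m.
e = Δ ρ_m/(ρ_m − ρ_c) = 1.45 km × 3.2/0.53 = 8.75 km.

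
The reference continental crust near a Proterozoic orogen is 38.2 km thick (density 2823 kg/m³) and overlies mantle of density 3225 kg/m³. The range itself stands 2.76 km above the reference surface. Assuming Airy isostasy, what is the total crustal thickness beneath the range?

60.3 km

Root depth r = h ρ_c / (ρ_m − ρ_c) = 2.76 km × 2823 / 402 = 19.38 km.
Total thickness = T + h + r = 38.2 km + 2.76 km + 19.38 km = 60.3 km.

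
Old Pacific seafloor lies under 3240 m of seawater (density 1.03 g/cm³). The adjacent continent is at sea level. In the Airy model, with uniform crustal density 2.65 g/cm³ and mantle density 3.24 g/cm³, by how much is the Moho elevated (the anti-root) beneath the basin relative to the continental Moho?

8900 m

By Archimedes' principle applied to the lithosphere: replacing crust with seawater at the top is compensated by replacing crust with mantle at the base: d (ρ_c − ρ_w) = a (ρ_m − ρ_c).
a = d (ρ_c − ρ_w)/(ρ_m − ρ_c) = 3240 m × 1.62/0.59 = 8900 m.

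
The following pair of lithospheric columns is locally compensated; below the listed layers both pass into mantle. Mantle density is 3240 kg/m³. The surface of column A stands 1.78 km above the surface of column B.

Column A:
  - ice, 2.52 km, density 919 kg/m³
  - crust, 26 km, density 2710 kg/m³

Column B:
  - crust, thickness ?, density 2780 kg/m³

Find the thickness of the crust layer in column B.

30.1 km

Take the compensation level at the base of the deeper column (depth z_c below the surface of column A) and equate Σ ρ_i t_i down to z_c; mantle fills any gap and the z_c terms cancel.
Column A: 2.52×919 + 26×2710 + (z_c − 28.52)×3240
Column B: 1.78×0 + x×2780 + (z_c − 1.78 − 0 − x)×3240
The z_c×3240 term appears on both sides and cancels. Collect the known terms of each column as K = Σ(ρt)_known − 3240 × (depth of known layers): K_A = 72775.88 − 3240×28.52 = −19628.92; K_B = 0 − 3240×(1.78 + 0) = −5767.2.
Balance: K_A = K_B − x×(3240 − 2780), so x = (K_B − K_A)/(3240 − 2780) = 13861.7/460 = 30.1 km.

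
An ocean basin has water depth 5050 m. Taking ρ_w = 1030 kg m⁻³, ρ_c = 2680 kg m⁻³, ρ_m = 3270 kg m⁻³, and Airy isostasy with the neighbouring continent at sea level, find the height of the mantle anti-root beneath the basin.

For local isostatic compensation: replacing crust with seawater at the top is compensated by replacing crust with mantle at the base: d (ρ_c − ρ_w) = a (ρ_m − ρ_c).
a = d (ρ_c − ρ_w)/(ρ_m − ρ_c) = 5050 m × 1650/590 = 14100 m.

14100 m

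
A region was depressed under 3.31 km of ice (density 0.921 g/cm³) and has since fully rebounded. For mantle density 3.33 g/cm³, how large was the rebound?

Removing the load lets mantle flow back in; uplift u satisfies ρ_ice t = ρ_m u.
u = t ρ_ice/ρ_m = 3.31 km × 0.921/3.33 = 0.915 km.

0.915 km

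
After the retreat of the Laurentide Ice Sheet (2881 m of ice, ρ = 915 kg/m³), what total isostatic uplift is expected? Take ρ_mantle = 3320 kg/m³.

Removing the load lets mantle flow back in; uplift u satisfies ρ_ice t = ρ_m u.
u = t ρ_ice/ρ_m = 2881 m × 915/3320 = 794 m.

794 m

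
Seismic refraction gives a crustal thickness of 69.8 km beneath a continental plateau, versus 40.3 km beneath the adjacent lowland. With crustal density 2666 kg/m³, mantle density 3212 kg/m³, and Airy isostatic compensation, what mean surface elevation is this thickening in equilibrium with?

Excess crust Δ = 69.8 km − 40.3 km = 29.5 km, split between elevation h and root r with h + r = Δ.
Airy balance ρ_c h = (ρ_m − ρ_c) r gives r = h ρ_c/(ρ_m − ρ_c), so h (1 + ρ_c/(ρ_m − ρ_c)) = Δ, i.e. h = Δ (ρ_m − ρ_c)/ρ_m.
h = 29.5 km × 546/3212 = 5.01 km.

5.01 km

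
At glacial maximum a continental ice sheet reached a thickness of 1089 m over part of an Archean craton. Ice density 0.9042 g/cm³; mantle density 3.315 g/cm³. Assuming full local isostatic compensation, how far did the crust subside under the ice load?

297 m

By Archimedes' principle applied to the lithosphere: the ice load ρ_ice t is balanced by mantle displaced below, ρ_m s.
s = t ρ_ice / ρ_m = 1089 m × 0.9042/3.315 = 297 m.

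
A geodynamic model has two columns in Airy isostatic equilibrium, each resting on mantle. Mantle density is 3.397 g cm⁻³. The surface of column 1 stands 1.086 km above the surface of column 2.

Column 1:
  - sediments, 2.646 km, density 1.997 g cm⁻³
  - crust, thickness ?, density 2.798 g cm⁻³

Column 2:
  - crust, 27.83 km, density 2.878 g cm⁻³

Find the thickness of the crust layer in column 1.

24.1 km

Take the compensation level at the base of the deeper column (depth z_c below the surface of column 1) and equate Σ ρ_i t_i down to z_c; mantle fills any gap and the z_c terms cancel.
Column 1: 2.646×1.997 + x×2.798 + (z_c − 2.646 − x)×3.397
Column 2: 1.086×0 + 27.83×2.878 + (z_c − 1.086 − 27.83)×3.397
The z_c×3.397 term appears on both sides and cancels. Collect the known terms of each column as K = Σ(ρt)_known − 3.397 × (depth of known layers): K_1 = 5.284062 − 3.397×2.646 = −3.7044; K_2 = 80.09474 − 3.397×(1.086 + 27.83) = −18.132912.
Balance: K_1 − x×(3.397 − 2.798) = K_2, so x = (K_1 − K_2)/(3.397 − 2.798) = 14.4285/0.599 = 24.1 km.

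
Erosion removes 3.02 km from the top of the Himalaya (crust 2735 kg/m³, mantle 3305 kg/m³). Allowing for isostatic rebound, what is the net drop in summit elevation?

0.521 km

Rebound u = e ρ_c/ρ_m = 3.02 km × 2735/3305 = 2.499 km.
Net surface drop = e − u = 3.02 km − 2.499 km = e (ρ_m − ρ_c)/ρ_m = 0.521 km.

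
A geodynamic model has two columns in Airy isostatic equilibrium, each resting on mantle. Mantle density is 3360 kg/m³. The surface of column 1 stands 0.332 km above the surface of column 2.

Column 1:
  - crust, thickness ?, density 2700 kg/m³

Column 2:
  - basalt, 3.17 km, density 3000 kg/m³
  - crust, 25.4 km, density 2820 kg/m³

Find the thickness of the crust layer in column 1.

24.2 km

Take the compensation level at the base of the deeper column (depth z_c below the surface of column 1) and equate Σ ρ_i t_i down to z_c; mantle fills any gap and the z_c terms cancel.
Column 1: x×2700 + (z_c − 0 − x)×3360
Column 2: 0.332×0 + 3.17×3000 + 25.4×2820 + (z_c − 0.332 − 28.57)×3360
The z_c×3360 term appears on both sides and cancels. Collect the known terms of each column as K = Σ(ρt)_known − 3360 × (depth of known layers): K_1 = 0 − 3360×0 = 0; K_2 = 81138 − 3360×(0.332 + 28.57) = −15972.72.
Balance: K_1 − x×(3360 − 2700) = K_2, so x = (K_1 − K_2)/(3360 − 2700) = 15972.7/660 = 24.2 km.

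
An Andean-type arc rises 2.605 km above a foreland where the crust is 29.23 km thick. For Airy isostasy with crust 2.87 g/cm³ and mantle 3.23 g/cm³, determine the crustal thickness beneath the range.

52.6 km

Root depth r = h ρ_c / (ρ_m − ρ_c) = 2.605 km × 2.87 / 0.36 = 20.77 km.
Total thickness = T + h + r = 29.23 km + 2.605 km + 20.77 km = 52.6 km.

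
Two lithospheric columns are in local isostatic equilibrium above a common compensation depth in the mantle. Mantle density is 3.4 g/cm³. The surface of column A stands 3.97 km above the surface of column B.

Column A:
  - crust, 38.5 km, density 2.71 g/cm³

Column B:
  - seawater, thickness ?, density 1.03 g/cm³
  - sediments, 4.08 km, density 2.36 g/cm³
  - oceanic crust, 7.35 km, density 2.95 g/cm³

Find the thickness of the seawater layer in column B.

2.33 km

Take the compensation level at the base of the deeper column (depth z_c below the surface of column A) and equate Σ ρ_i t_i down to z_c; mantle fills any gap and the z_c terms cancel.
Column A: 38.5×2.71 + (z_c − 38.5)×3.4
Column B: 3.97×0 + x×1.03 + 4.08×2.36 + 7.35×2.95 + (z_c − 3.97 − 11.43 − x)×3.4
The z_c×3.4 term appears on both sides and cancels. Collect the known terms of each column as K = Σ(ρt)_known − 3.4 × (depth of known layers): K_A = 104.335 − 3.4×38.5 = −26.565; K_B = 31.3113 − 3.4×(3.97 + 11.43) = −21.0487.
Balance: K_A = K_B − x×(3.4 − 1.03), so x = (K_B − K_A)/(3.4 − 1.03) = 5.5163/2.37 = 2.33 km.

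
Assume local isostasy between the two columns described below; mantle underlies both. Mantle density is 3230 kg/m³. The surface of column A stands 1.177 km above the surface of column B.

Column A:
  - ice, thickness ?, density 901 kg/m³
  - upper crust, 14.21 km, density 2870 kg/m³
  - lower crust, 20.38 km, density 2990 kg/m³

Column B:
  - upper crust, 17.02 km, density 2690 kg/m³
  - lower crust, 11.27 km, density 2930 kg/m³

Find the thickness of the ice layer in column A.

2.73 km

Take the compensation level at the base of the deeper column (depth z_c below the surface of column A) and equate Σ ρ_i t_i down to z_c; mantle fills any gap and the z_c terms cancel.
Column A: x×901 + 14.21×2870 + 20.38×2990 + (z_c − 34.59 − x)×3230
Column B: 1.177×0 + 17.02×2690 + 11.27×2930 + (z_c − 1.177 − 28.29)×3230
The z_c×3230 term appears on both sides and cancels. Collect the known terms of each column as K = Σ(ρt)_known − 3230 × (depth of known layers): K_A = 101718.9 − 3230×34.59 = −10006.8; K_B = 78804.9 − 3230×(1.177 + 28.29) = −16373.51.
Balance: K_A − x×(3230 − 901) = K_B, so x = (K_A − K_B)/(3230 − 901) = 6366.71/2329 = 2.73 km.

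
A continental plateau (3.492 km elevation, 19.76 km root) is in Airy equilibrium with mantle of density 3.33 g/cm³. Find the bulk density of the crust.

ρ_c h = (ρ_m − ρ_c) r → ρ_c (h + r) = ρ_m r → ρ_c = ρ_m r / (h + r).
ρ_c = 3.33 × 19.76 km / (3.492 km + 19.76 km) = 2.83 g/cm³.

2.83 g/cm³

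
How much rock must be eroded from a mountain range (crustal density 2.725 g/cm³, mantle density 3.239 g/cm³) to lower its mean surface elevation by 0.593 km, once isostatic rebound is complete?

Net drop Δ = e − u = e − e ρ_c/ρ_m = e (ρ_m − ρ_c)/ρ_m.
e = Δ ρ_m/(ρ_m − ρ_c) = 0.593 km × 3.239/0.514 = 3.74 km.

3.74 km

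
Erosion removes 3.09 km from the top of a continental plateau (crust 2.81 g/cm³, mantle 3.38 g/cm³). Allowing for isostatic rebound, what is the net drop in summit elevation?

Rebound u = e ρ_c/ρ_m = 3.09 km × 2.81/3.38 = 2.569 km.
Net surface drop = e − u = 3.09 km − 2.569 km = e (ρ_m − ρ_c)/ρ_m = 0.521 km.

0.521 km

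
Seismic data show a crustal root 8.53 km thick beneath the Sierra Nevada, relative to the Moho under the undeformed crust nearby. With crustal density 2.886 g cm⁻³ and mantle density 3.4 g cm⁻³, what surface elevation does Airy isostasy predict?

Equating mass per unit area of the two columns: ρ_c h = (ρ_m − ρ_c) r.
h = r (ρ_m − ρ_c) / ρ_c = 8.53 km × (3.4 − 2.886) / 2.886 = 1.52 km.

1.52 km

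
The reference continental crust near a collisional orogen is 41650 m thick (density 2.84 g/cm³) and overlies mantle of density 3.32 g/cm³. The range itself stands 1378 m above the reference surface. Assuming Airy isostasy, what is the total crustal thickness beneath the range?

Root depth r = h ρ_c / (ρ_m − ρ_c) = 1378 m × 2.84 / 0.48 = 8153 m.
Total thickness = T + h + r = 41650 m + 1378 m + 8153 m = 51200 m.

51200 m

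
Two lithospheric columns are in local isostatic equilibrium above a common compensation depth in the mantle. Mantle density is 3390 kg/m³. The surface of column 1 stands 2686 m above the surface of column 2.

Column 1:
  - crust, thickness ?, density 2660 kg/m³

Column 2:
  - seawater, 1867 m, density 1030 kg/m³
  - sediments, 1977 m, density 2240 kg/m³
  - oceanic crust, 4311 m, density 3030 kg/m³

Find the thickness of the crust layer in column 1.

Take the compensation level at the base of the deeper column (depth z_c below the surface of column 1) and equate Σ ρ_i t_i down to z_c; mantle fills any gap and the z_c terms cancel.
Column 1: x×2660 + (z_c − 0 − x)×3390
Column 2: 2686×0 + 1867×1030 + 1977×2240 + 4311×3030 + (z_c − 2686 − 8155)×3390
The z_c×3390 term appears on both sides and cancels. Collect the known terms of each column as K = Σ(ρt)_known − 3390 × (depth of known layers): K_1 = 0 − 3390×0 = 0; K_2 = 19413820 − 3390×(2686 + 8155) = −17337170.
Balance: K_1 − x×(3390 − 2660) = K_2, so x = (K_1 − K_2)/(3390 − 2660) = 17337200/730 = 23700 m.

23700 m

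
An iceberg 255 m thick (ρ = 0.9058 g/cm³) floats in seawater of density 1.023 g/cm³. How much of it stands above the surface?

29.2 m

Floating equilibrium: submerged depth d = t ρ_obj/ρ_fluid = 255 m × 0.9058/1.023 = 225.8 m.
Freeboard = t − d = 255 m − 225.8 m = 29.2 m.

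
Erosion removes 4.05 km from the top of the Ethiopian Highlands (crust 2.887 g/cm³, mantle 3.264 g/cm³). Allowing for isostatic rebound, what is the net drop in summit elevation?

Rebound u = e ρ_c/ρ_m = 4.05 km × 2.887/3.264 = 3.582 km.
Net surface drop = e − u = 4.05 km − 3.582 km = e (ρ_m − ρ_c)/ρ_m = 0.468 km.

0.468 km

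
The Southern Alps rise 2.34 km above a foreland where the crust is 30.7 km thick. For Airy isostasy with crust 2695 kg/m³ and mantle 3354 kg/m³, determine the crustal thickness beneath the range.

42.6 km

Root depth r = h ρ_c / (ρ_m − ρ_c) = 2.34 km × 2695 / 659 = 9.569 km.
Total thickness = T + h + r = 30.7 km + 2.34 km + 9.569 km = 42.6 km.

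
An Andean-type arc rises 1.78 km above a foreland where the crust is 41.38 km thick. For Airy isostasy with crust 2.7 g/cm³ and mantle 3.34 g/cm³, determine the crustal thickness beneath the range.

Root depth r = h ρ_c / (ρ_m − ρ_c) = 1.78 km × 2.7 / 0.64 = 7.509 km.
Total thickness = T + h + r = 41.38 km + 1.78 km + 7.509 km = 50.7 km.

50.7 km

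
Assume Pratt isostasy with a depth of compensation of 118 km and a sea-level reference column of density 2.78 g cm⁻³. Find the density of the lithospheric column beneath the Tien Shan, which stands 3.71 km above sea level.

Pratt balance: ρ_ref D = ρ (D + h).
ρ = ρ_ref D/(D + h) = 2.78 × 118 km/(118 km + 3.71 km) = 2.7 g cm⁻³.

2.7 g cm⁻³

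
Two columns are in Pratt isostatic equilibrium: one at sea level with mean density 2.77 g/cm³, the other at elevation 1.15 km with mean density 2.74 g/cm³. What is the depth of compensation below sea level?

105 km

ρ_ref D = ρ (D + h) → D (ρ_ref − ρ) = ρ h.
D = ρ h/(ρ_ref − ρ) = 2.74 × 1.15 km/(2.77 − 2.74) = 105 km.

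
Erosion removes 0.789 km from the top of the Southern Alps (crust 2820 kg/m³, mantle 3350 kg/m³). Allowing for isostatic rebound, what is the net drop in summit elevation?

0.125 km

Rebound u = e ρ_c/ρ_m = 0.789 km × 2820/3350 = 0.6642 km.
Net surface drop = e − u = 0.789 km − 0.6642 km = e (ρ_m − ρ_c)/ρ_m = 0.125 km.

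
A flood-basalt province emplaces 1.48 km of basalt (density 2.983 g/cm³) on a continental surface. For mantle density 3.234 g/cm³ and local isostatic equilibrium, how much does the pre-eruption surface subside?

Subaerial loading: s = t ρ_load / ρ_m.
s = 1.48 km × 2.983/3.234 = 1.37 km.

1.37 km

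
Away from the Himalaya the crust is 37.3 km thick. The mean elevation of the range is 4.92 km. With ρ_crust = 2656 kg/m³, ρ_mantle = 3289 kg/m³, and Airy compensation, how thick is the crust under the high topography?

Root depth r = h ρ_c / (ρ_m − ρ_c) = 4.92 km × 2656 / 633 = 20.64 km.
Total thickness = T + h + r = 37.3 km + 4.92 km + 20.64 km = 62.9 km.

62.9 km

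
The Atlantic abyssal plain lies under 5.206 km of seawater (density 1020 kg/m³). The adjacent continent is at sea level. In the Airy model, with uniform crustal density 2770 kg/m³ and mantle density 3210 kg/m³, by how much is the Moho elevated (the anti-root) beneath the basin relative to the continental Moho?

20.7 km

For local isostatic compensation: replacing crust with seawater at the top is compensated by replacing crust with mantle at the base: d (ρ_c − ρ_w) = a (ρ_m − ρ_c).
a = d (ρ_c − ρ_w)/(ρ_m − ρ_c) = 5.206 km × 1750/440 = 20.7 km.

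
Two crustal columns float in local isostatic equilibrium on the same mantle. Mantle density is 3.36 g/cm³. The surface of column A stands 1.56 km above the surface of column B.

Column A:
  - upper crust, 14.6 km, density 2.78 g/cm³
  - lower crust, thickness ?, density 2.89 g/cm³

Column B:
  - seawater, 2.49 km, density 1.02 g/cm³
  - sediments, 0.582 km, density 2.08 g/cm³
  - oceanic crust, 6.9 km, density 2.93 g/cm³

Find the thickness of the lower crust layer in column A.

Take the compensation level at the base of the deeper column (depth z_c below the surface of column A) and equate Σ ρ_i t_i down to z_c; mantle fills any gap and the z_c terms cancel.
Column A: 14.6×2.78 + x×2.89 + (z_c − 14.6 − x)×3.36
Column B: 1.56×0 + 2.49×1.02 + 0.582×2.08 + 6.9×2.93 + (z_c − 1.56 − 9.972)×3.36
The z_c×3.36 term appears on both sides and cancels. Collect the known terms of each column as K = Σ(ρt)_known − 3.36 × (depth of known layers): K_A = 40.588 − 3.36×14.6 = −8.468; K_B = 23.96736 − 3.36×(1.56 + 9.972) = −14.78016.
Balance: K_A − x×(3.36 − 2.89) = K_B, so x = (K_A − K_B)/(3.36 − 2.89) = 6.31216/0.47 = 13.4 km.

13.4 km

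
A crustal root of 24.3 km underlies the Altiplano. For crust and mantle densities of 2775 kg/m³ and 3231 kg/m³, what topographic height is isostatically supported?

In Airy isostatic equilibrium: ρ_c h = (ρ_m − ρ_c) r.
h = r (ρ_m − ρ_c) / ρ_c = 24.3 km × (3231 − 2775) / 2775 = 3.99 km.

3.99 km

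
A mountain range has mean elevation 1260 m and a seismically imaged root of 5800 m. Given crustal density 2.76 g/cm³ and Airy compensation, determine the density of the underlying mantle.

3.36 g/cm³

Airy balance: ρ_c h = (ρ_m − ρ_c) r → ρ_m = ρ_c (1 + h/r).
ρ_m = 2.76 × (1 + 1260 m/5800 m) = 3.36 g/cm³.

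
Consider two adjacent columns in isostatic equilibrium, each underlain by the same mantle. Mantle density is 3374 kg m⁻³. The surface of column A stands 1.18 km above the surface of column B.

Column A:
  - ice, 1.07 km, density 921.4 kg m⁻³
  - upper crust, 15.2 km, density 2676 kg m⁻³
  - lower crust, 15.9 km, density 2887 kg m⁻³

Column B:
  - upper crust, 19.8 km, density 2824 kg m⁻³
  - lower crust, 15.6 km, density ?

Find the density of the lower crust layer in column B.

2980 kg m⁻³

Take the compensation level at the base of the deeper column (depth z_c below the surface of column A) and equate Σ ρ_i t_i down to z_c; mantle fills any gap and the z_c terms cancel.
Column A: 1.07×921.4 + 15.2×2676 + 15.9×2887 + (z_c − 32.17)×3374
Column B: 1.18×0 + 19.8×2824 + 15.6×ρ + (z_c − 1.18 − 35.4)×3374
The z_c×3374 term appears on both sides and cancels. Collect the known terms of each column as K = Σ(ρt)_known − 3374 × (depth of known layers): K_A = 87564.398 − 3374×32.17 = −20977.182; K_B = 55915.2 − 3374×(1.18 + 35.4) = −67505.72.
Balance: K_A = K_B + 15.6×ρ, so ρ = (K_A − K_B)/15.6 = 46528.5/15.6 = 2980 kg m⁻³.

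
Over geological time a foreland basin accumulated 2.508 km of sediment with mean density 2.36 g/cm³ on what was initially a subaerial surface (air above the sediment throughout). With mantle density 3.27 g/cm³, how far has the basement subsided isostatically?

Subaerial load: s = t ρ_sed / ρ_m = 2.508 km × 2.36/3.27 = 1.81 km.

1.81 km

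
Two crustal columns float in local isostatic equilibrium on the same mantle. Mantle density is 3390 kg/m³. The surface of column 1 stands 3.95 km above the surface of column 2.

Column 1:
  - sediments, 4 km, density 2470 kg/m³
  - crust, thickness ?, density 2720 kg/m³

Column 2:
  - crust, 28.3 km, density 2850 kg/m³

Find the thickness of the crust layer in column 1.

Take the compensation level at the base of the deeper column (depth z_c below the surface of column 1) and equate Σ ρ_i t_i down to z_c; mantle fills any gap and the z_c terms cancel.
Column 1: 4×2470 + x×2720 + (z_c − 4 − x)×3390
Column 2: 3.95×0 + 28.3×2850 + (z_c − 3.95 − 28.3)×3390
The z_c×3390 term appears on both sides and cancels. Collect the known terms of each column as K = Σ(ρt)_known − 3390 × (depth of known layers): K_1 = 9880 − 3390×4 = −3680; K_2 = 80655 − 3390×(3.95 + 28.3) = −28672.5.
Balance: K_1 − x×(3390 − 2720) = K_2, so x = (K_1 − K_2)/(3390 − 2720) = 24992.5/670 = 37.3 km.

37.3 km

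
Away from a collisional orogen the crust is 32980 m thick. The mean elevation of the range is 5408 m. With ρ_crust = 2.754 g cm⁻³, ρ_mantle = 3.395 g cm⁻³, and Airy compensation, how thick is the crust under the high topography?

Root depth r = h ρ_c / (ρ_m − ρ_c) = 5408 m × 2.754 / 0.641 = 23230 m.
Total thickness = T + h + r = 32980 m + 5408 m + 23230 m = 61600 m.

61600 m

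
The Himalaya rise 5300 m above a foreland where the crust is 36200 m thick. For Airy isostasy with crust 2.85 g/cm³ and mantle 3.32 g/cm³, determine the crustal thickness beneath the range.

73600 m

Root depth r = h ρ_c / (ρ_m − ρ_c) = 5300 m × 2.85 / 0.47 = 32140 m.
Total thickness = T + h + r = 36200 m + 5300 m + 32140 m = 73600 m.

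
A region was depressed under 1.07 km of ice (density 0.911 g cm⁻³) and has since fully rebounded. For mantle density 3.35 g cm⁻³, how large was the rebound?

0.291 km

Removing the load lets mantle flow back in; uplift u satisfies ρ_ice t = ρ_m u.
u = t ρ_ice/ρ_m = 1.07 km × 0.911/3.35 = 0.291 km.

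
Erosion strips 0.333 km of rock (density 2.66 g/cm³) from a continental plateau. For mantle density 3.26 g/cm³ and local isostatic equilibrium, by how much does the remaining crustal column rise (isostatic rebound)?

Unloading: uplift u = e ρ_c/ρ_m = 0.333 km × 2.66/3.26 = 0.272 km.

0.272 km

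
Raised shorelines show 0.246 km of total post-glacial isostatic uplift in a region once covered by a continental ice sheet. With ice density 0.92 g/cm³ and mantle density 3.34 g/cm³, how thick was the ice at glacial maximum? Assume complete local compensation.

0.893 km

u = t ρ_ice/ρ_m → t = u ρ_m/ρ_ice = 0.246 km × 3.34/0.92 = 0.893 km.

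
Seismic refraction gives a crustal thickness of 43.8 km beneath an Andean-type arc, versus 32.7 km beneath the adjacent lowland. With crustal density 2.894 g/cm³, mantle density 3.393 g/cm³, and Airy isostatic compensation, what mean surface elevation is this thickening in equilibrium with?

Excess crust Δ = 43.8 km − 32.7 km = 11.1 km, split between elevation h and root r with h + r = Δ.
Airy balance ρ_c h = (ρ_m − ρ_c) r gives r = h ρ_c/(ρ_m − ρ_c), so h (1 + ρ_c/(ρ_m − ρ_c)) = Δ, i.e. h = Δ (ρ_m − ρ_c)/ρ_m.
h = 11.1 km × 0.499/3.393 = 1.63 km.

1.63 km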